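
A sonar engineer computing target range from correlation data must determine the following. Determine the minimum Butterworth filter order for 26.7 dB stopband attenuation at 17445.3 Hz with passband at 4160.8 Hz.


Butterworth filter order formula:
n = log10(10^(A/10) - 1) / (2 * log10(f_stop/f_pass))
10^(26.7/10) - 1 = 466.7351
f_stop/f_pass = 17445.3 / 4160.8 = 4.1928
n = 2.1438 -> ceil = 3

3


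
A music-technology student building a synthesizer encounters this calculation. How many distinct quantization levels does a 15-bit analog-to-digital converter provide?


Number of quantization levels = 2^N
= 2^15
= 32768

32768


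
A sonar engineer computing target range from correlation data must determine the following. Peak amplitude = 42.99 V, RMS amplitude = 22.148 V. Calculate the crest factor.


Crest factor is the ratio of peak to RMS:
CF = V_peak / V_rms
   = 42.99 / 22.148
   = 1.941

1.941


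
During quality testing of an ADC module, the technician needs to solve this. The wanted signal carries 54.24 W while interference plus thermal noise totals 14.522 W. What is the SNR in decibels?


SNR in decibels:
SNR = 10 * log10(Ps / Pn)
    = 10 * log10(54.24 / 14.522)
    = 10 * log10(3.735)
    = 10 * 0.5723
    = 5.72 dB

5.72 dB


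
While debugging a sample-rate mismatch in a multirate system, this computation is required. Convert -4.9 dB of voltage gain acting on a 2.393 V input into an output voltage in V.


Output voltage from dB gain:
V_out = V_in * 10^(gain_dB / 20)
      = 2.393 * 10^(-4.9 / 20)
      = 2.393 * 0.568853
      = 1.3613 V

1.3613 V


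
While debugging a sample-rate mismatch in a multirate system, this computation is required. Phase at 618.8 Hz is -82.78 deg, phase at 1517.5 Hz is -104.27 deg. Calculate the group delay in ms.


Group delay from phase difference:
tau = -d(phi)/d(omega)
d(phi) = -21.49 deg = -0.375071 rad
d(omega) = 2*pi*(1517.5 - 618.8) = 5646.6986 rad/s
tau = -(-0.375071) / 5646.6986
    = 0.0664 ms

0.0664 ms


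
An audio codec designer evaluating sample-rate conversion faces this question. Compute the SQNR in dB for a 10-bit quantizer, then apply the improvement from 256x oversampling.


Step 1 — baseline SQNR at Nyquist:
SQNR_base = 6.02*N + 1.76
          = 6.02*10 + 1.76
          = 61.96 dB

Step 2 — oversampling processing gain:
G = 10*log10(OSR) = 10*log10(256) = 24.08 dB

Step 3 — total:
SQNR_total = 61.96 + 24.08 = 86.04 dB

Base SQNR = 61.96 dB; oversampled SQNR = 86.04 dB


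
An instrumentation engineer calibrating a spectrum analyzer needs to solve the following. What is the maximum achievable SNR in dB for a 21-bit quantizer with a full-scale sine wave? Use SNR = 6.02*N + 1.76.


Theoretical SNR for a full-scale sinusoid:
SNR = 6.02 * N + 1.76
    = 6.02 * 21 + 1.76
    = 126.42 + 1.76
    = 128.18 dB

128.18 dB


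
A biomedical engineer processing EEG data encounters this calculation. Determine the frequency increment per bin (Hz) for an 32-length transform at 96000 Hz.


DFT frequency resolution:
df = fs / N
   = 96000 / 32
   = 3000.0 Hz

3000.0 Hz


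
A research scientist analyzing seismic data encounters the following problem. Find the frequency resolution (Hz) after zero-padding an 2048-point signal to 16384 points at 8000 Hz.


Frequency resolution after zero-padding:
N_padded = 2048 * 8 = 16384
df = fs / N_padded
   = 8000 / 16384
   = 0.4883 Hz

0.4883 Hz


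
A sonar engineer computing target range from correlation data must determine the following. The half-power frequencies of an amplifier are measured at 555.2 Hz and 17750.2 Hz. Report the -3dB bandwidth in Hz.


Bandwidth is the difference of -3dB frequencies:
BW = f_high - f_low
   = 17750.2 - 555.2
   = 17195.0 Hz

17195.0 Hz


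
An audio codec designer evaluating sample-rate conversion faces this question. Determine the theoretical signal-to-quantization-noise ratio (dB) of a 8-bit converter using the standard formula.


Theoretical SNR for a full-scale sinusoid:
SNR = 6.02 * N + 1.76
    = 6.02 * 8 + 1.76
    = 48.16 + 1.76
    = 49.92 dB

49.92 dB


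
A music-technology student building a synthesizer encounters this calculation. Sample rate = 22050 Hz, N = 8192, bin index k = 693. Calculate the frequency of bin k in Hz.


Frequency of DFT bin k:
f_k = k * fs / N
    = 693 * 22050 / 8192
    = 15280650 / 8192
    = 1865.314 Hz

1865.314 Hz


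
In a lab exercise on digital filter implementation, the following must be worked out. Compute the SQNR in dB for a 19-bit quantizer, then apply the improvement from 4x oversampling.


Step 1 — baseline SQNR at Nyquist:
SQNR_base = 6.02*N + 1.76
          = 6.02*19 + 1.76
          = 116.14 dB

Step 2 — oversampling processing gain:
G = 10*log10(OSR) = 10*log10(4) = 6.02 dB

Step 3 — total:
SQNR_total = 116.14 + 6.02 = 122.16 dB

Base SQNR = 116.14 dB; oversampled SQNR = 122.16 dB


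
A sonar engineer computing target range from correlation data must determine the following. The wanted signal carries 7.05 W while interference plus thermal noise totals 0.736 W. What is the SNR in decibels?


SNR in decibels:
SNR = 10 * log10(Ps / Pn)
    = 10 * log10(7.05 / 0.736)
    = 10 * log10(9.5788)
    = 10 * 0.9813
    = 9.81 dB

9.81 dB


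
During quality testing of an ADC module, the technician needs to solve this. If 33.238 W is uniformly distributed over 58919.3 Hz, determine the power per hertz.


Power spectral density:
PSD = P / BW
    = 33.238 / 58919.3
    = 0.00056413 W/Hz

0.00056413 W/Hz


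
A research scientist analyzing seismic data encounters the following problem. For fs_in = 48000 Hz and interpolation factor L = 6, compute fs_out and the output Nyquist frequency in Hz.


Step 1 — output sample rate after interpolation by L:
fs_out = L * fs_in = 6 * 48000 = 288000 Hz

Step 2 — Nyquist frequency of the output stream:
f_Nyq = fs_out / 2 = 288000 / 2 = 144000.0 Hz

fs_out = 288000 Hz; f_Nyquist = 144000.0 Hz


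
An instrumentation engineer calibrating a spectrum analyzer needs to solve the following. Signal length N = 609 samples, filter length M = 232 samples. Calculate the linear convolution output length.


Linear convolution output length:
L = N + M - 1
  = 609 + 232 - 1
  = 840 samples

840


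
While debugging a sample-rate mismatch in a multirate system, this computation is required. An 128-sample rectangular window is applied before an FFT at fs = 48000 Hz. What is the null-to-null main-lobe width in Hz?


Main lobe width for a rectangular window:
Width = 2 * fs / N
      = 2 * 48000 / 128
      = 96000 / 128
      = 750.0 Hz

750.0 Hz


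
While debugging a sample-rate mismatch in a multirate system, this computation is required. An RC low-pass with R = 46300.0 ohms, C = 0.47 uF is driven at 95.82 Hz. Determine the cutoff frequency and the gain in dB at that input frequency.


Step 1 — cutoff frequency:
fc = 1 / (2*pi*R*C)
C = 0.47 uF = 4.7e-07 F
fc = 1 / (2*pi*46300.0*4.7e-07)
   = 7.31377 Hz

Step 2 — magnitude at f = 95.82 Hz:
|H(f)| = 1 / sqrt(1 + (f/fc)^2)
f/fc = 95.82 / 7.31377 = 13.101314
|H| = 1 / sqrt(1 + 171.644429) = 0.0761068
|H|_dB = 20*log10(0.0761068) = -22.37 dB

fc = 7.31377 Hz; |H(95.82 Hz)| = -22.37 dB


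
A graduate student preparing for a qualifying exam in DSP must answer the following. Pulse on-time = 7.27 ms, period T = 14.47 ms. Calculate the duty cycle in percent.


Duty cycle as a percentage:
DC = (t_on / T) * 100
   = (7.27 / 14.47) * 100
   = 0.502419 * 100
   = 50.24 %

50.24 %


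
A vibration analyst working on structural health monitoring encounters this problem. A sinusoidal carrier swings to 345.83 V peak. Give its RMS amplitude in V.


RMS voltage for a sinusoidal waveform:
V_rms = V_peak / sqrt(2)
      = 345.83 / 1.414214
      = 244.539 V

244.539 V


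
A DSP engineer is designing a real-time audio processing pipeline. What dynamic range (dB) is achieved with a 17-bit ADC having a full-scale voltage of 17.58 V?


Dynamic range from full-scale to LSB:
V_min = V_max / 2^bits = 17.58 / 2^17
DR = 20 * log10(V_max / V_min)
   = 20 * log10(2^17)
   = 20 * 17 * log10(2)
   = 102.35 dB

102.35 dB


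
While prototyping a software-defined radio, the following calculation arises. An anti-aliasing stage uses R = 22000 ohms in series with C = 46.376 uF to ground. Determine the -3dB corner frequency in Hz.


Cutoff frequency of a first-order RC filter:
fc = 1 / (2 * pi * R * C)
C = 46.376 uF = 4.6376e-05 F
fc = 1 / (2 * pi * 22000 * 4.6376e-05)
   = 1 / 6.4105580397267
   = 0.155993 Hz

0.155993 Hz


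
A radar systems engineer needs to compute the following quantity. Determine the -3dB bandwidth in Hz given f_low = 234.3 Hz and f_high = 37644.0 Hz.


Bandwidth is the difference of -3dB frequencies:
BW = f_high - f_low
   = 37644.0 - 234.3
   = 37409.7 Hz

37409.7 Hz


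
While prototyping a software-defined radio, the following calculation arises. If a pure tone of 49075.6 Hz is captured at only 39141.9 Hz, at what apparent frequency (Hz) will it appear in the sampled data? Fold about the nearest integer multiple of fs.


Compute the nearest integer multiple of fs to the signal:
n = round(49075.6 / 39141.9) = 1
f_alias = |49075.6 - 1 * 39141.9|
        = |49075.6 - 39141.9|
        = 9933.7 Hz

9933.7


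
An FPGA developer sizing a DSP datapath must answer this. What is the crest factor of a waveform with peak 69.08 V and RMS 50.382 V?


Crest factor is the ratio of peak to RMS:
CF = V_peak / V_rms
   = 69.08 / 50.382
   = 1.3711

1.3711


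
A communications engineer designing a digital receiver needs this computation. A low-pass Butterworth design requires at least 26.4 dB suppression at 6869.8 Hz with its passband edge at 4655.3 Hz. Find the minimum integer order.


Butterworth filter order formula:
n = log10(10^(A/10) - 1) / (2 * log10(f_stop/f_pass))
10^(26.4/10) - 1 = 435.5158
f_stop/f_pass = 6869.8 / 4655.3 = 1.4757
n = 7.8079 -> ceil = 8

8


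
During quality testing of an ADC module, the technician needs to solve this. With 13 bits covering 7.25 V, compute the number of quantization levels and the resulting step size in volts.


Step 1 — number of quantization levels:
L = 2^N = 2^13 = 8192

Step 2 — LSB step size:
delta = Vfs / L
      = 7.25 / 8192
      = 0.00088501 V

Levels = 8192; step size = 0.00088501 V


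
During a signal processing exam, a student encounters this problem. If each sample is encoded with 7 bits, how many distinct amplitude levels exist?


Number of quantization levels = 2^N
= 2^7
= 128

128


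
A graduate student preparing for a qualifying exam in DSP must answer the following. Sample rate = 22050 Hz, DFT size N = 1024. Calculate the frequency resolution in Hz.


DFT frequency resolution:
df = fs / N
   = 22050 / 1024
   = 21.5332 Hz

21.5332 Hz


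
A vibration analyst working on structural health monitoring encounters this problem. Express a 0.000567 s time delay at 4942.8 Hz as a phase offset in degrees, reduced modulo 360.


Phase shift from frequency and time delay:
phi = 360 * f * t_delay
    = 360 * 4942.8 * 0.000567
    = 1008.92 degrees
    mod 360 = 288.92 degrees

288.92 degrees


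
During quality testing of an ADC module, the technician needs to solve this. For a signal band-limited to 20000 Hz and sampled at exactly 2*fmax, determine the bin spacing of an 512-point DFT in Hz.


Step 1 — Nyquist sampling rate:
fs = 2 * fmax = 2 * 20000 = 40000 Hz

Step 2 — DFT bin spacing:
df = fs / N = 40000 / 512 = 78.125 Hz

78.125 Hz


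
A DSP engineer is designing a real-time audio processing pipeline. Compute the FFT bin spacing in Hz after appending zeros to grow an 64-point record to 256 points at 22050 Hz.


Frequency resolution after zero-padding:
N_padded = 64 * 4 = 256
df = fs / N_padded
   = 22050 / 256
   = 86.1328 Hz

86.1328 Hz


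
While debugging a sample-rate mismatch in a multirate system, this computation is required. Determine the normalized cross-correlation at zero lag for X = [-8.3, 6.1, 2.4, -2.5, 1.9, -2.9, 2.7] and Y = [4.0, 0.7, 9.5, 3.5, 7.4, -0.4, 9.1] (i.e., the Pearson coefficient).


Pearson correlation coefficient (population):
r = cov(X,Y) / (std(X) * std(Y))
Mean X = -0.0857, Mean Y = 4.8286
Cov(X,Y) = 3.972449
Std(X) = 4.429908, Std(Y) = 3.655022
r = 0.2453

0.2453


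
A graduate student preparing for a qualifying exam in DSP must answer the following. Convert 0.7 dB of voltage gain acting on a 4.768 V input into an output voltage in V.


Output voltage from dB gain:
V_out = V_in * 10^(gain_dB / 20)
      = 4.768 * 10^(0.7 / 20)
      = 4.768 * 1.083927
      = 5.1682 V

5.1682 V


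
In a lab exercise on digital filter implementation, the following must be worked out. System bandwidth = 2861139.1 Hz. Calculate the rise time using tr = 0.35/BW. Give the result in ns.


Rise time from bandwidth relationship:
tr = 0.35 / BW
   = 0.35 / 2861139.1
   = 1.223289004e-07 s
   = 122.3289 ns

122.3289 ns


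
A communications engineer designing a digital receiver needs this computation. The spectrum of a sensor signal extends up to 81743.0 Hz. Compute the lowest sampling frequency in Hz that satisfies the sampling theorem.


The Nyquist rate is twice the maximum frequency component.
fs_min = 2 * fmax
      = 2 * 81743.0
      = 163486.0 Hz

163486.0


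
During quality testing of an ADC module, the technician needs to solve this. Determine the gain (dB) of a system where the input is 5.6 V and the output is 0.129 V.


Voltage gain in dB:
G = 20 * log10(Vout / Vin)
  = 20 * log10(0.129 / 5.6)
  = 20 * log10(0.023036)
  = 20 * -1.637598
  = -32.75 dB

-32.75 dB


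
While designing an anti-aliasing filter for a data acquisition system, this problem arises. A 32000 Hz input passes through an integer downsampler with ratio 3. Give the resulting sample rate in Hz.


Decimation reduces the sample rate:
fs_out = fs_in / M
       = 32000 / 3
       = 10666.6667 Hz

10666.6667 Hz


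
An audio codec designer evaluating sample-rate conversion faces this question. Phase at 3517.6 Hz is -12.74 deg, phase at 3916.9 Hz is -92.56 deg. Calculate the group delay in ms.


Group delay from phase difference:
tau = -d(phi)/d(omega)
d(phi) = -79.82 deg = -1.393122 rad
d(omega) = 2*pi*(3916.9 - 3517.6) = 2508.8759 rad/s
tau = -(-1.393122) / 2508.8759
    = 0.5553 ms

0.5553 ms


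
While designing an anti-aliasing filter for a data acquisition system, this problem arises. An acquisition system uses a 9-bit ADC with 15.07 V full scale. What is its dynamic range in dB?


Dynamic range from full-scale to LSB:
V_min = V_max / 2^bits = 15.07 / 2^9
DR = 20 * log10(V_max / V_min)
   = 20 * log10(2^9)
   = 20 * 9 * log10(2)
   = 54.19 dB

54.19 dB


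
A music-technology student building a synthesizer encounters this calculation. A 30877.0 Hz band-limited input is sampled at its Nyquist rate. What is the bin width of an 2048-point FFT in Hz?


Step 1 — Nyquist sampling rate:
fs = 2 * fmax = 2 * 30877.0 = 61754.0 Hz

Step 2 — DFT bin spacing:
df = fs / N = 61754.0 / 2048 = 30.1533 Hz

30.1533 Hz


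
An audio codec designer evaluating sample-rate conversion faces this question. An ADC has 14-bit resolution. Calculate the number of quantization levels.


Number of quantization levels = 2^N
= 2^14
= 16384

16384


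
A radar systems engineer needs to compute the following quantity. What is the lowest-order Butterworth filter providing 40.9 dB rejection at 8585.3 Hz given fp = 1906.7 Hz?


Butterworth filter order formula:
n = log10(10^(A/10) - 1) / (2 * log10(f_stop/f_pass))
10^(40.9/10) - 1 = 12301.6877
f_stop/f_pass = 8585.3 / 1906.7 = 4.5027
n = 3.1294 -> ceil = 4

4


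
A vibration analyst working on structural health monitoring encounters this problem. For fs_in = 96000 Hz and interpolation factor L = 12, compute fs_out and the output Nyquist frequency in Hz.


Step 1 — output sample rate after interpolation by L:
fs_out = L * fs_in = 12 * 96000 = 1152000 Hz

Step 2 — Nyquist frequency of the output stream:
f_Nyq = fs_out / 2 = 1152000 / 2 = 576000.0 Hz

fs_out = 1152000 Hz; f_Nyquist = 576000.0 Hz


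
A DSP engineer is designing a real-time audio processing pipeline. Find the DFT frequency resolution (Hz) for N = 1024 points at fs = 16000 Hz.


DFT frequency resolution:
df = fs / N
   = 16000 / 1024
   = 15.625 Hz

15.625 Hz


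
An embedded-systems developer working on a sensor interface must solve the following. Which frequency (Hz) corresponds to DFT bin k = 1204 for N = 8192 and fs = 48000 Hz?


Frequency of DFT bin k:
f_k = k * fs / N
    = 1204 * 48000 / 8192
    = 57792000 / 8192
    = 7054.688 Hz

7054.688 Hz


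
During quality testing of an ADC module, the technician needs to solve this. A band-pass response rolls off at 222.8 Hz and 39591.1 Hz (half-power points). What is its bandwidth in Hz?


Bandwidth is the difference of -3dB frequencies:
BW = f_high - f_low
   = 39591.1 - 222.8
   = 39368.3 Hz

39368.3 Hz


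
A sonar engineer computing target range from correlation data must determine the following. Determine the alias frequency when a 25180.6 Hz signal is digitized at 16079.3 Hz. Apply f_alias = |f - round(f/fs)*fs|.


Compute the nearest integer multiple of fs to the signal:
n = round(25180.6 / 16079.3) = 2
f_alias = |25180.6 - 2 * 16079.3|
        = |25180.6 - 32158.6|
        = 6978.0 Hz

6978.0


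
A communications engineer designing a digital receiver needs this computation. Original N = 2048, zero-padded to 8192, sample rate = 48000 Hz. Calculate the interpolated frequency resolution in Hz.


Frequency resolution after zero-padding:
N_padded = 2048 * 4 = 8192
df = fs / N_padded
   = 48000 / 8192
   = 5.8594 Hz

5.8594 Hz


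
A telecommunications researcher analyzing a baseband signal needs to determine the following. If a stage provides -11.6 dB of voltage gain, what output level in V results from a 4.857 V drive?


Output voltage from dB gain:
V_out = V_in * 10^(gain_dB / 20)
      = 4.857 * 10^(-11.6 / 20)
      = 4.857 * 0.263027
      = 1.2775 V

1.2775 V


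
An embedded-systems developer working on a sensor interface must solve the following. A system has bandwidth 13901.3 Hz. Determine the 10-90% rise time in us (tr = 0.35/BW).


Rise time from bandwidth relationship:
tr = 0.35 / BW
   = 0.35 / 13901.3
   = 2.517750138e-05 s
   = 25.1775 us

25.1775 us


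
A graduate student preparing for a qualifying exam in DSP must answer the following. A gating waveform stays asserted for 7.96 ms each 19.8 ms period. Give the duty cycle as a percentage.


Duty cycle as a percentage:
DC = (t_on / T) * 100
   = (7.96 / 19.8) * 100
   = 0.40202 * 100
   = 40.2 %

40.2 %


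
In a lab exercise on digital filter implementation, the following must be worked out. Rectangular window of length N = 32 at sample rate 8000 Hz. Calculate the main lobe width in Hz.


Main lobe width for a rectangular window:
Width = 2 * fs / N
      = 2 * 8000 / 32
      = 16000 / 32
      = 500.0 Hz

500.0 Hz


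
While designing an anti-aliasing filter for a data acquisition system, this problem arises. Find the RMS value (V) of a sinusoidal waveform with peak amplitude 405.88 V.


RMS voltage for a sinusoidal waveform:
V_rms = V_peak / sqrt(2)
      = 405.88 / 1.414214
      = 287.001 V

287.001 V


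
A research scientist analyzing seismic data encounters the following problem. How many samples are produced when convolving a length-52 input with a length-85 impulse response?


Linear convolution output length:
L = N + M - 1
  = 52 + 85 - 1
  = 136 samples

136


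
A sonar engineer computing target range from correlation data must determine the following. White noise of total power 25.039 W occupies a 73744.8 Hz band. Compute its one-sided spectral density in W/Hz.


Power spectral density:
PSD = P / BW
    = 25.039 / 73744.8
    = 0.00033954 W/Hz

0.00033954 W/Hz


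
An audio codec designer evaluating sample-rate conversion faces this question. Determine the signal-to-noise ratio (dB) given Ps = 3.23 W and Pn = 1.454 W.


SNR in decibels:
SNR = 10 * log10(Ps / Pn)
    = 10 * log10(3.23 / 1.454)
    = 10 * log10(2.2215)
    = 10 * 0.3466
    = 3.47 dB

3.47 dB


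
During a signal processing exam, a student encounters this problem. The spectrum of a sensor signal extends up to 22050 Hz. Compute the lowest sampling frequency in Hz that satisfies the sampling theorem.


The Nyquist rate is twice the maximum frequency component.
fs_min = 2 * fmax
      = 2 * 22050
      = 44100 Hz

44100


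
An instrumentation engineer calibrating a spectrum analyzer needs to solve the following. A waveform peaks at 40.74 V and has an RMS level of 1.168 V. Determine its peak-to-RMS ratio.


Crest factor is the ratio of peak to RMS:
CF = V_peak / V_rms
   = 40.74 / 1.168
   = 34.8801

34.8801


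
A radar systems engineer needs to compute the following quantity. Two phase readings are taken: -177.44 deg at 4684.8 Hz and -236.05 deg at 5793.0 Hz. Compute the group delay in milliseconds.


Group delay from phase difference:
tau = -d(phi)/d(omega)
d(phi) = -58.61 deg = -1.022937 rad
d(omega) = 2*pi*(5793.0 - 4684.8) = 6963.026 rad/s
tau = -(-1.022937) / 6963.026
    = 0.1469 ms

0.1469 ms


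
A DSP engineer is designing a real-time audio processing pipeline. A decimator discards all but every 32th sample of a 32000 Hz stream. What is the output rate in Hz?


Decimation reduces the sample rate:
fs_out = fs_in / M
       = 32000 / 32
       = 1000.0 Hz

1000.0 Hz


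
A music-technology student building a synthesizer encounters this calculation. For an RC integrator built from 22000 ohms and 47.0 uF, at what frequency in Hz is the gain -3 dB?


Cutoff frequency of a first-order RC filter:
fc = 1 / (2 * pi * R * C)
C = 47.0 uF = 4.7e-05 F
fc = 1 / (2 * pi * 22000 * 4.7e-05)
   = 1 / 6.4968136076237
   = 0.153922 Hz

0.153922 Hz


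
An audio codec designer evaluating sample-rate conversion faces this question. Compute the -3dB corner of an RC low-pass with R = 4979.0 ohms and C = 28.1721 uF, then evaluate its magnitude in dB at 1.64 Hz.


Step 1 — cutoff frequency:
fc = 1 / (2*pi*R*C)
C = 28.1721 uF = 2.81721e-05 F
fc = 1 / (2*pi*4979.0*2.81721e-05)
   = 1.13464 Hz

Step 2 — magnitude at f = 1.64 Hz:
|H(f)| = 1 / sqrt(1 + (f/fc)^2)
f/fc = 1.64 / 1.13464 = 1.445392
|H| = 1 / sqrt(1 + 2.089158) = 0.5689576
|H|_dB = 20*log10(0.5689576) = -4.9 dB

fc = 1.13464 Hz; |H(1.64 Hz)| = -4.9 dB


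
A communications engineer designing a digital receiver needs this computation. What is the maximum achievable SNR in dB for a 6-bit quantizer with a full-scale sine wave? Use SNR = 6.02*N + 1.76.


Theoretical SNR for a full-scale sinusoid:
SNR = 6.02 * N + 1.76
    = 6.02 * 6 + 1.76
    = 36.12 + 1.76
    = 37.88 dB

37.88 dB


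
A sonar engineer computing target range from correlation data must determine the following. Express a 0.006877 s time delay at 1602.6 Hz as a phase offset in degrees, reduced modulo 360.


Phase shift from frequency and time delay:
phi = 360 * f * t_delay
    = 360 * 1602.6 * 0.006877
    = 3967.59 degrees
    mod 360 = 7.59 degrees

7.59 degrees


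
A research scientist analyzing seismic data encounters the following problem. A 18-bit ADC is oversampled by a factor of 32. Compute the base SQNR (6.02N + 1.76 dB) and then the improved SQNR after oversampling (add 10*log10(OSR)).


Step 1 — baseline SQNR at Nyquist:
SQNR_base = 6.02*N + 1.76
          = 6.02*18 + 1.76
          = 110.12 dB

Step 2 — oversampling processing gain:
G = 10*log10(OSR) = 10*log10(32) = 15.05 dB

Step 3 — total:
SQNR_total = 110.12 + 15.05 = 125.17 dB

Base SQNR = 110.12 dB; oversampled SQNR = 125.17 dB


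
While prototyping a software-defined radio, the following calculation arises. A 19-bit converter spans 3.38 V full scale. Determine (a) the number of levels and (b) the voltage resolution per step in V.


Step 1 — number of quantization levels:
L = 2^N = 2^19 = 524288

Step 2 — LSB step size:
delta = Vfs / L
      = 3.38 / 524288
      = 6.45e-06 V

Levels = 524288; step size = 6.45e-06 V


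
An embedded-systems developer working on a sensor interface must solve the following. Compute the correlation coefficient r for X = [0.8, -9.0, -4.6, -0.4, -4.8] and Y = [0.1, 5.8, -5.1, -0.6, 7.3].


Pearson correlation coefficient (population):
r = cov(X,Y) / (std(X) * std(Y))
Mean X = -3.6, Mean Y = 1.5
Cov(X,Y) = -7.292
Std(X) = 3.498571, Std(Y) = 4.517964
r = -0.4613

-0.4613


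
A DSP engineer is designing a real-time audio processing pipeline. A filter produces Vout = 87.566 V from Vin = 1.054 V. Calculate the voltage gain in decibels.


Voltage gain in dB:
G = 20 * log10(Vout / Vin)
  = 20 * log10(87.566 / 1.054)
  = 20 * log10(83.079696)
  = 20 * 1.919495
  = 38.39 dB

38.39 dB


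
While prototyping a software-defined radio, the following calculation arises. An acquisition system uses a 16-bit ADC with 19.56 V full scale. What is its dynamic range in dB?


Dynamic range from full-scale to LSB:
V_min = V_max / 2^bits = 19.56 / 2^16
DR = 20 * log10(V_max / V_min)
   = 20 * log10(2^16)
   = 20 * 16 * log10(2)
   = 96.33 dB

96.33 dB


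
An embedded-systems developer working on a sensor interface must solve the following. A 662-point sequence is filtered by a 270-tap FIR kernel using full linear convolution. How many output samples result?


Linear convolution output length:
L = N + M - 1
  = 662 + 270 - 1
  = 931 samples

931


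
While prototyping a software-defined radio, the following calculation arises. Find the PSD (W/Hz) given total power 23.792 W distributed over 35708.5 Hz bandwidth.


Power spectral density:
PSD = P / BW
    = 23.792 / 35708.5
    = 0.00066628 W/Hz

0.00066628 W/Hz


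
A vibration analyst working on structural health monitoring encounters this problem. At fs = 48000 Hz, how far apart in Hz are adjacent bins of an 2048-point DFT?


DFT frequency resolution:
df = fs / N
   = 48000 / 2048
   = 23.4375 Hz

23.4375 Hz


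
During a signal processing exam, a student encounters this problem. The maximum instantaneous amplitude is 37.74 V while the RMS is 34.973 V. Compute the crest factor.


Crest factor is the ratio of peak to RMS:
CF = V_peak / V_rms
   = 37.74 / 34.973
   = 1.0791

1.0791


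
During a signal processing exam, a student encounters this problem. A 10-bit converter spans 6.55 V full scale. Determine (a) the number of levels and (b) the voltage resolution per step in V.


Step 1 — number of quantization levels:
L = 2^N = 2^10 = 1024

Step 2 — LSB step size:
delta = Vfs / L
      = 6.55 / 1024
      = 0.00639648 V

Levels = 1024; step size = 0.00639648 V


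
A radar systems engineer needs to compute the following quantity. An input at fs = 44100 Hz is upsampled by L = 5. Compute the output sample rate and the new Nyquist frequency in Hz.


Step 1 — output sample rate after interpolation by L:
fs_out = L * fs_in = 5 * 44100 = 220500 Hz

Step 2 — Nyquist frequency of the output stream:
f_Nyq = fs_out / 2 = 220500 / 2 = 110250.0 Hz

fs_out = 220500 Hz; f_Nyquist = 110250.0 Hz


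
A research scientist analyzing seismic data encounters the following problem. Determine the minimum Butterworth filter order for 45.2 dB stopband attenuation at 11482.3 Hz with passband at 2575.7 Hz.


Butterworth filter order formula:
n = log10(10^(A/10) - 1) / (2 * log10(f_stop/f_pass))
10^(45.2/10) - 1 = 33112.1121
f_stop/f_pass = 11482.3 / 2575.7 = 4.4579
n = 3.4816 -> ceil = 4

4


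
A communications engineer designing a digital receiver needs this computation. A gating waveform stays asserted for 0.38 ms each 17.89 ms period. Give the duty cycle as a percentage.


Duty cycle as a percentage:
DC = (t_on / T) * 100
   = (0.38 / 17.89) * 100
   = 0.021241 * 100
   = 2.12 %

2.12 %


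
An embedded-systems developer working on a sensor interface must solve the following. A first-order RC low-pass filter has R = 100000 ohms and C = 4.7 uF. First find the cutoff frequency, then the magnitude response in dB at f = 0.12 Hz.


Step 1 — cutoff frequency:
fc = 1 / (2*pi*R*C)
C = 4.7 uF = 4.7e-06 F
fc = 1 / (2*pi*100000*4.7e-06)
   = 0.338628 Hz

Step 2 — magnitude at f = 0.12 Hz:
|H(f)| = 1 / sqrt(1 + (f/fc)^2)
f/fc = 0.12 / 0.338628 = 0.354371
|H| = 1 / sqrt(1 + 0.125579) = 0.9425665
|H|_dB = 20*log10(0.9425665) = -0.51 dB

fc = 0.338628 Hz; |H(0.12 Hz)| = -0.51 dB


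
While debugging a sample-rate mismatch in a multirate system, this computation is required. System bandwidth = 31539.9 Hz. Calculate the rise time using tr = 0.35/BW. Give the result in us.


Rise time from bandwidth relationship:
tr = 0.35 / BW
   = 0.35 / 31539.9
   = 1.109705484e-05 s
   = 11.0971 us

11.0971 us


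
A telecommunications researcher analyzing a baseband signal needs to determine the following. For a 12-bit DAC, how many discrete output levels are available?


Number of quantization levels = 2^N
= 2^12
= 4096

4096


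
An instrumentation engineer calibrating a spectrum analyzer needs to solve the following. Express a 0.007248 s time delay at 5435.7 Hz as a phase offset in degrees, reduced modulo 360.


Phase shift from frequency and time delay:
phi = 360 * f * t_delay
    = 360 * 5435.7 * 0.007248
    = 14183.26 degrees
    mod 360 = 143.26 degrees

143.26 degrees


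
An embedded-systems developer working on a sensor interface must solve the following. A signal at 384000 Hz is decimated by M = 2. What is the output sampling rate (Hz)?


Decimation reduces the sample rate:
fs_out = fs_in / M
       = 384000 / 2
       = 192000.0 Hz

192000.0 Hz


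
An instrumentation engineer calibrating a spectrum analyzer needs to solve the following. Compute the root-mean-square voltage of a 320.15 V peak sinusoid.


RMS voltage for a sinusoidal waveform:
V_rms = V_peak / sqrt(2)
      = 320.15 / 1.414214
      = 226.38 V

226.38 V


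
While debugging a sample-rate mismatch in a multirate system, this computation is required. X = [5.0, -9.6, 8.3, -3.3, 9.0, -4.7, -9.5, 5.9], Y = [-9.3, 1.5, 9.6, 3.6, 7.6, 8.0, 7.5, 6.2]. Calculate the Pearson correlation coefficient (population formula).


Pearson correlation coefficient (population):
r = cov(X,Y) / (std(X) * std(Y))
Mean X = 0.1375, Mean Y = 4.3375
Cov(X,Y) = -0.217656
Std(X) = 7.288165, Std(Y) = 5.69867
r = -0.0052

-0.0052


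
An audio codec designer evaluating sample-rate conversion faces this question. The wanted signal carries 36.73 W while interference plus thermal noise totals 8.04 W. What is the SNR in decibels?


SNR in decibels:
SNR = 10 * log10(Ps / Pn)
    = 10 * log10(36.73 / 8.04)
    = 10 * log10(4.5684)
    = 10 * 0.6598
    = 6.6 dB

6.6 dB


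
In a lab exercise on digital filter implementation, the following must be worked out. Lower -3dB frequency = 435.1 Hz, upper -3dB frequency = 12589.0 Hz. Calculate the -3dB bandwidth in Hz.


Bandwidth is the difference of -3dB frequencies:
BW = f_high - f_low
   = 12589.0 - 435.1
   = 12153.9 Hz

12153.9 Hz


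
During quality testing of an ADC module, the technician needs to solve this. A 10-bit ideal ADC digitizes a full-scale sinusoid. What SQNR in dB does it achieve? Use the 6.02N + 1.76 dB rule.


Theoretical SNR for a full-scale sinusoid:
SNR = 6.02 * N + 1.76
    = 6.02 * 10 + 1.76
    = 60.2 + 1.76
    = 61.96 dB

61.96 dB


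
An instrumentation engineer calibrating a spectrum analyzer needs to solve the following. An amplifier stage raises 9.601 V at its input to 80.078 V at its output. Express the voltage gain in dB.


Voltage gain in dB:
G = 20 * log10(Vout / Vin)
  = 20 * log10(80.078 / 9.601)
  = 20 * log10(8.34059)
  = 20 * 0.921197
  = 18.42 dB

18.42 dB


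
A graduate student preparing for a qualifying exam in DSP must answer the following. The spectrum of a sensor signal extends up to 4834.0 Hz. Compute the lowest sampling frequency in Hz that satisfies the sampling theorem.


The Nyquist rate is twice the maximum frequency component.
fs_min = 2 * fmax
      = 2 * 4834.0
      = 9668.0 Hz

9668.0


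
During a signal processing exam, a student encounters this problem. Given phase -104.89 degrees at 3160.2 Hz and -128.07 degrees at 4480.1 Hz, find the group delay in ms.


Group delay from phase difference:
tau = -d(phi)/d(omega)
d(phi) = -23.18 deg = -0.404567 rad
d(omega) = 2*pi*(4480.1 - 3160.2) = 8293.1763 rad/s
tau = -(-0.404567) / 8293.1763
    = 0.0488 ms

0.0488 ms


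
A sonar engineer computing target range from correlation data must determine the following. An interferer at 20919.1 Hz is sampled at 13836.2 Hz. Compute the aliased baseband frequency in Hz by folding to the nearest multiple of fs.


Compute the nearest integer multiple of fs to the signal:
n = round(20919.1 / 13836.2) = 2
f_alias = |20919.1 - 2 * 13836.2|
        = |20919.1 - 27672.4|
        = 6753.3 Hz

6753.3


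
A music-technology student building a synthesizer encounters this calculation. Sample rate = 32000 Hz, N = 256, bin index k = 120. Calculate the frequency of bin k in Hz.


Frequency of DFT bin k:
f_k = k * fs / N
    = 120 * 32000 / 256
    = 3840000 / 256
    = 15000.0 Hz

15000.0 Hz


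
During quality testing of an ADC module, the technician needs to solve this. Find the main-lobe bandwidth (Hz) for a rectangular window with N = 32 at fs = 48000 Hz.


Main lobe width for a rectangular window:
Width = 2 * fs / N
      = 2 * 48000 / 32
      = 96000 / 32
      = 3000.0 Hz

3000.0 Hz


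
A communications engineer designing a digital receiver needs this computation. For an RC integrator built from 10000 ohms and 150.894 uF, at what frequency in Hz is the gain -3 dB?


Cutoff frequency of a first-order RC filter:
fc = 1 / (2 * pi * R * C)
C = 150.894 uF = 0.000150894 F
fc = 1 / (2 * pi * 10000 * 0.000150894)
   = 1 / 9.4809496374156
   = 0.105475 Hz

0.105475 Hz


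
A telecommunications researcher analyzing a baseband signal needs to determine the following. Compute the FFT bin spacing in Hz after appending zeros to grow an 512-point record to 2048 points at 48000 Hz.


Frequency resolution after zero-padding:
N_padded = 512 * 4 = 2048
df = fs / N_padded
   = 48000 / 2048
   = 23.4375 Hz

23.4375 Hz


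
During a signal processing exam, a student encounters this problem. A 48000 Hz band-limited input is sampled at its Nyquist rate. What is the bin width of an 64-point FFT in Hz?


Step 1 — Nyquist sampling rate:
fs = 2 * fmax = 2 * 48000 = 96000 Hz

Step 2 — DFT bin spacing:
df = fs / N = 96000 / 64 = 1500.0 Hz

1500.0 Hz


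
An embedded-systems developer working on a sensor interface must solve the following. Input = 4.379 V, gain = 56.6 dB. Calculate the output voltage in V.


Output voltage from dB gain:
V_out = V_in * 10^(gain_dB / 20)
      = 4.379 * 10^(56.6 / 20)
      = 4.379 * 676.082975
      = 2960.5673 V

2960.5673 V


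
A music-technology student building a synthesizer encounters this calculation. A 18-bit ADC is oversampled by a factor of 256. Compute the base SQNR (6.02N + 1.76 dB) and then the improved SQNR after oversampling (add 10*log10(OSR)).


Step 1 — baseline SQNR at Nyquist:
SQNR_base = 6.02*N + 1.76
          = 6.02*18 + 1.76
          = 110.12 dB

Step 2 — oversampling processing gain:
G = 10*log10(OSR) = 10*log10(256) = 24.08 dB

Step 3 — total:
SQNR_total = 110.12 + 24.08 = 134.2 dB

Base SQNR = 110.12 dB; oversampled SQNR = 134.2 dB


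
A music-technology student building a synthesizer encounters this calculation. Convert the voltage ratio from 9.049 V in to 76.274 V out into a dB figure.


Voltage gain in dB:
G = 20 * log10(Vout / Vin)
  = 20 * log10(76.274 / 9.049)
  = 20 * log10(8.428998)
  = 20 * 0.925776
  = 18.52 dB

18.52 dB


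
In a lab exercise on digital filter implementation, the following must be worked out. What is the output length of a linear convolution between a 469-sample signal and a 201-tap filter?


Linear convolution output length:
L = N + M - 1
  = 469 + 201 - 1
  = 669 samples

669


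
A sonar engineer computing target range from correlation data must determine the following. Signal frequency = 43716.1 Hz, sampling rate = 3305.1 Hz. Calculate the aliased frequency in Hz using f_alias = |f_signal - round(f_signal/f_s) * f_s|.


Compute the nearest integer multiple of fs to the signal:
n = round(43716.1 / 3305.1) = 13
f_alias = |43716.1 - 13 * 3305.1|
        = |43716.1 - 42966.3|
        = 749.8 Hz

749.8


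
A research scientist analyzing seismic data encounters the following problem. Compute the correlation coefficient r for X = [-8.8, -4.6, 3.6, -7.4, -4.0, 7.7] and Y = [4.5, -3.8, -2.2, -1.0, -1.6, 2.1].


Pearson correlation coefficient (population):
r = cov(X,Y) / (std(X) * std(Y))
Mean X = -2.25, Mean Y = -0.3333
Cov(X,Y) = -0.761667
Std(X) = 5.93345, Std(Y) = 2.793842
r = -0.0459

-0.0459


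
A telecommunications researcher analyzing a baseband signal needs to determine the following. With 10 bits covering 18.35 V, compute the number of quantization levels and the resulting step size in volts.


Step 1 — number of quantization levels:
L = 2^N = 2^10 = 1024

Step 2 — LSB step size:
delta = Vfs / L
      = 18.35 / 1024
      = 0.01791992 V

Levels = 1024; step size = 0.01791992 V


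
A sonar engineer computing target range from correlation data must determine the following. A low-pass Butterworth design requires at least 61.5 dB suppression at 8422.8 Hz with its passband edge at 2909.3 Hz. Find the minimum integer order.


Butterworth filter order formula:
n = log10(10^(A/10) - 1) / (2 * log10(f_stop/f_pass))
10^(61.5/10) - 1 = 1412536.5446
f_stop/f_pass = 8422.8 / 2909.3 = 2.8951
n = 6.6606 -> ceil = 7

7


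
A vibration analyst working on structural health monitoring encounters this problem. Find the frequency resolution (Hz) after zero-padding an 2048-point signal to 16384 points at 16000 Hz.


Frequency resolution after zero-padding:
N_padded = 2048 * 8 = 16384
df = fs / N_padded
   = 16000 / 16384
   = 0.9766 Hz

0.9766 Hz


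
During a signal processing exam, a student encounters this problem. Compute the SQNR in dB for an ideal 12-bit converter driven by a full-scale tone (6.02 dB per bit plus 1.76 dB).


Theoretical SNR for a full-scale sinusoid:
SNR = 6.02 * N + 1.76
    = 6.02 * 12 + 1.76
    = 72.24 + 1.76
    = 74.0 dB

74.0 dB


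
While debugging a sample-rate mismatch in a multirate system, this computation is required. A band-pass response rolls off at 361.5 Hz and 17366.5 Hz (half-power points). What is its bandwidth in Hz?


Bandwidth is the difference of -3dB frequencies:
BW = f_high - f_low
   = 17366.5 - 361.5
   = 17005.0 Hz

17005.0 Hz


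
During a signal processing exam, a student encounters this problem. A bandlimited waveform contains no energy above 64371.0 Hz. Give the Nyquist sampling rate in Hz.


The Nyquist rate is twice the maximum frequency component.
fs_min = 2 * fmax
      = 2 * 64371.0
      = 128742.0 Hz

128742.0


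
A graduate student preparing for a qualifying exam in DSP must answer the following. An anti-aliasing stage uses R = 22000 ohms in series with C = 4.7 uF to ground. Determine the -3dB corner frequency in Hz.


Cutoff frequency of a first-order RC filter:
fc = 1 / (2 * pi * R * C)
C = 4.7 uF = 4.7e-06 F
fc = 1 / (2 * pi * 22000 * 4.7e-06)
   = 1 / 0.64968136076237
   = 1.539216 Hz

1.539216 Hz


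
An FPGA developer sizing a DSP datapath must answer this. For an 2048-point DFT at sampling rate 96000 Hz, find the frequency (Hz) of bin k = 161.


Frequency of DFT bin k:
f_k = k * fs / N
    = 161 * 96000 / 2048
    = 15456000 / 2048
    = 7546.875 Hz

7546.875 Hz


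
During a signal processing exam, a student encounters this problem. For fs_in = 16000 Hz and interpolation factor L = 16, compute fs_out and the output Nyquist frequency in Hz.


Step 1 — output sample rate after interpolation by L:
fs_out = L * fs_in = 16 * 16000 = 256000 Hz

Step 2 — Nyquist frequency of the output stream:
f_Nyq = fs_out / 2 = 256000 / 2 = 128000.0 Hz

fs_out = 256000 Hz; f_Nyquist = 128000.0 Hz
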